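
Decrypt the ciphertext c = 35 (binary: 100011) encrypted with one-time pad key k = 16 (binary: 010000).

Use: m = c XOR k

Step 1: XOR ciphertext with key:
  Ciphertext: 100011
  Key:        010000
  XOR:        110011
Step 2: Plaintext = 110011 = 51 in decimal.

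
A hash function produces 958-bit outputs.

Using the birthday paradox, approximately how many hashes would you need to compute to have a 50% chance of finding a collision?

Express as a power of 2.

Step 1: The birthday paradox gives collision probability ~50% after sqrt(2^n) = 2^(n/2) hashes.
Step 2: For 958-bit output: 2^(958/2) = 2^479.
Step 3: Approximately 2^479 hash computations needed.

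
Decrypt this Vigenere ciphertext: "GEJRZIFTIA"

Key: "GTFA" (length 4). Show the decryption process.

Step 1: Key 'GTFA' has length 4. Extended key: GTFAGTFAGT
Step 2: Decrypt each position:
  G(6) - G(6) = 0 = A
  E(4) - T(19) = 11 = L
  J(9) - F(5) = 4 = E
  R(17) - A(0) = 17 = R
  Z(25) - G(6) = 19 = T
  I(8) - T(19) = 15 = P
  F(5) - F(5) = 0 = A
  T(19) - A(0) = 19 = T
  I(8) - G(6) = 2 = C
  A(0) - T(19) = 7 = H
Plaintext: ALERTPATCH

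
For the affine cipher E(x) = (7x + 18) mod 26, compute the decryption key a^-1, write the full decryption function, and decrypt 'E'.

Step 1: Find a^-1, the modular inverse of 7 mod 26.
Step 2: We need 7 * a^-1 = 1 (mod 26).
Step 3: 7 * 15 = 105 = 4 * 26 + 1, so a^-1 = 15.
Step 4: D(y) = 15(y - 18) mod 26.
Step 5: Apply to 'E' (y = 4): D(4) = 15 * (4 - 18) mod 26 = 15 * -14 mod 26 = 24 -> 'Y'.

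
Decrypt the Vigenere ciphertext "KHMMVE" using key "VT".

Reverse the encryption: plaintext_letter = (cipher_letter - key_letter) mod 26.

Step 1: Extend key: VTVTVT
Step 2: Decrypt each letter (c - k) mod 26:
  K(10) - V(21) = (10-21) mod 26 = 15 = P
  H(7) - T(19) = (7-19) mod 26 = 14 = O
  M(12) - V(21) = (12-21) mod 26 = 17 = R
  M(12) - T(19) = (12-19) mod 26 = 19 = T
  V(21) - V(21) = (21-21) mod 26 = 0 = A
  E(4) - T(19) = (4-19) mod 26 = 11 = L
Plaintext: PORTAL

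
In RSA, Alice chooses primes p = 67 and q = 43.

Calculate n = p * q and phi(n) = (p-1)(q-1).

Step 1: n = p * q = 67 * 43 = 2881.
Step 2: phi(n) = (p-1)(q-1) = 66 * 42 = 2772.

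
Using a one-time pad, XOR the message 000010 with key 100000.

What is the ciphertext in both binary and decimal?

Step 1: Write out the XOR operation bit by bit:
  Message: 000010
  Key:     100000
  XOR:     100010
Step 2: Convert to decimal: 100010 = 34.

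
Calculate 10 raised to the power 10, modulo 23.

Step 1: Compute 10^10 mod 23 step by step, reducing modulo 23 at each step.
  10^1 mod 23 = 10
  10^2 mod 23 = (10 * 10) mod 23 = 8
  10^3 mod 23 = (8 * 10) mod 23 = 11
  10^4 mod 23 = (11 * 10) mod 23 = 18
  10^5 mod 23 = (18 * 10) mod 23 = 19
  10^6 mod 23 = (19 * 10) mod 23 = 6
  10^7 mod 23 = (6 * 10) mod 23 = 14
  10^8 mod 23 = (14 * 10) mod 23 = 2
  10^9 mod 23 = (2 * 10) mod 23 = 20
  10^10 mod 23 = (20 * 10) mod 23 = 16
Step 2: Result = 16.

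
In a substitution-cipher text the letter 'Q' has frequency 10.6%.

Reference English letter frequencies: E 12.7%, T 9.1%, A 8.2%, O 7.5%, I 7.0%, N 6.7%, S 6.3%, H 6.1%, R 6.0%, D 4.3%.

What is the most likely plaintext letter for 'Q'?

Step 1: The observed frequency is 10.6%.
Step 2: Compare with English frequencies:
  E: 12.7% (difference: 2.1%)
  T: 9.1% (difference: 1.5%) <-- closest
  A: 8.2% (difference: 2.4%)
  O: 7.5% (difference: 3.1%)
  I: 7.0% (difference: 3.6%)
  N: 6.7% (difference: 3.9%)
  S: 6.3% (difference: 4.3%)
  H: 6.1% (difference: 4.5%)
  R: 6.0% (difference: 4.6%)
  D: 4.3% (difference: 6.3%)
Step 3: 'Q' most likely represents 'T' (frequency 9.1%).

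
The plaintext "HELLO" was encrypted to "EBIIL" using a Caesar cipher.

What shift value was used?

Step 1: Compare first letters: H (position 7) -> E (position 4).
Step 2: Shift = (4 - 7) mod 26 = 23.
The shift value is 23.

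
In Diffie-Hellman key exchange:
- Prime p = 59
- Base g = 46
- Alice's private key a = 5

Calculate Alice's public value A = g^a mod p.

Step 1: A = g^a mod p = 46^5 mod 59.
  46^1 mod 59 = 46
  46^2 mod 59 = (46 * 46) mod 59 = 51
  46^3 mod 59 = (51 * 46) mod 59 = 45
  46^4 mod 59 = (45 * 46) mod 59 = 5
  46^5 mod 59 = (5 * 46) mod 59 = 53
Result: A = 53.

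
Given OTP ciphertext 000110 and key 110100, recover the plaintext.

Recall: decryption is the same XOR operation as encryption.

Step 1: XOR ciphertext with key:
  Ciphertext: 000110
  Key:        110100
  XOR:        110010
Step 2: Plaintext = 110010 = 50 in decimal.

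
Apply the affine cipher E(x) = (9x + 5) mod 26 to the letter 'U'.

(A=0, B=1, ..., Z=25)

Step 1: Convert 'U' to number: x = 20.
Step 2: E(20) = (9 * 20 + 5) mod 26 = 185 mod 26 = 3.
Step 3: Convert 3 back to letter: D.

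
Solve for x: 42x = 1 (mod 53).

Step 1: We need x such that 42 * x = 1 (mod 53).
Step 2: Using the extended Euclidean algorithm or trial:
  42 * 24 = 1008 = 19 * 53 + 1.
Step 3: Since 1008 mod 53 = 1, the inverse is x = 24.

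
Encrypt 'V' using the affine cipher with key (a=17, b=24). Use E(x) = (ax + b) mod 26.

Step 1: Convert 'V' to number: x = 21.
Step 2: E(21) = (17 * 21 + 24) mod 26 = 381 mod 26 = 17.
Step 3: Convert 17 back to letter: R.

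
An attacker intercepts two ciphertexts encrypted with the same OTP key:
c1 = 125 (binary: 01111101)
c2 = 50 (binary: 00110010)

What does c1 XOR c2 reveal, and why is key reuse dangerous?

Step 1: c1 XOR c2 = (m1 XOR k) XOR (m2 XOR k).
Step 2: By XOR associativity/commutativity: = m1 XOR m2 XOR k XOR k = m1 XOR m2.
Step 3: 01111101 XOR 00110010 = 01001111 = 79.
Step 4: The key cancels out! An attacker learns m1 XOR m2 = 79, revealing the relationship between plaintexts.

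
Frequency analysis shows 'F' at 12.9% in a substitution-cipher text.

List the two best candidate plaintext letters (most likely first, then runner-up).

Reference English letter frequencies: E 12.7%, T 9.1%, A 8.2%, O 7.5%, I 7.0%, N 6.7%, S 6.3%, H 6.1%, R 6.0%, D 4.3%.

Step 1: Observed frequency of 'F' is 12.9%.
Step 2: Compute distances to each reference frequency and sort:
  E (12.7%): difference = 0.2% <-- BEST
  T (9.1%): difference = 3.8% <-- RUNNER-UP
  A (8.2%): difference = 4.7%
  O (7.5%): difference = 5.4%
  I (7.0%): difference = 5.9%
Step 3: Most likely is 'E' (12.7%, diff 0.2%); second most likely is 'T' (9.1%, diff 3.8%).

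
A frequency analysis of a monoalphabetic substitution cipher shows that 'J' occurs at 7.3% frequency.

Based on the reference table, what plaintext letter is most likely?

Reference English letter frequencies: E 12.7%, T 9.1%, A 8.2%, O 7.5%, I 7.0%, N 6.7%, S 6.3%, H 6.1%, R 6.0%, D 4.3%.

Step 1: The observed frequency is 7.3%.
Step 2: Compare with English frequencies:
  E: 12.7% (difference: 5.4%)
  T: 9.1% (difference: 1.8%)
  A: 8.2% (difference: 0.9%)
  O: 7.5% (difference: 0.2%) <-- closest
  I: 7.0% (difference: 0.3%)
  N: 6.7% (difference: 0.6%)
  S: 6.3% (difference: 1.0%)
  H: 6.1% (difference: 1.2%)
  R: 6.0% (difference: 1.3%)
  D: 4.3% (difference: 3.0%)
Step 3: 'J' most likely represents 'O' (frequency 7.5%).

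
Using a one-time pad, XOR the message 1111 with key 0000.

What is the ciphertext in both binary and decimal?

Step 1: Write out the XOR operation bit by bit:
  Message: 1111
  Key:     0000
  XOR:     1111
Step 2: Convert to decimal: 1111 = 15.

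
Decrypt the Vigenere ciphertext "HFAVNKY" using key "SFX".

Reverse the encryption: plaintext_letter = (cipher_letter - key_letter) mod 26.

Step 1: Extend key: SFXSFXS
Step 2: Decrypt each letter (c - k) mod 26:
  H(7) - S(18) = (7-18) mod 26 = 15 = P
  F(5) - F(5) = (5-5) mod 26 = 0 = A
  A(0) - X(23) = (0-23) mod 26 = 3 = D
  V(21) - S(18) = (21-18) mod 26 = 3 = D
  N(13) - F(5) = (13-5) mod 26 = 8 = I
  K(10) - X(23) = (10-23) mod 26 = 13 = N
  Y(24) - S(18) = (24-18) mod 26 = 6 = G
Plaintext: PADDING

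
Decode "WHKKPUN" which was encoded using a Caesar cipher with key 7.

Step 1: Reverse the shift by subtracting 7 from each letter position.
  W (position 22) -> position (22-7) mod 26 = 15 -> P
  H (position 7) -> position (7-7) mod 26 = 0 -> A
  K (position 10) -> position (10-7) mod 26 = 3 -> D
  K (position 10) -> position (10-7) mod 26 = 3 -> D
  P (position 15) -> position (15-7) mod 26 = 8 -> I
  U (position 20) -> position (20-7) mod 26 = 13 -> N
  N (position 13) -> position (13-7) mod 26 = 6 -> G
Decrypted message: PADDING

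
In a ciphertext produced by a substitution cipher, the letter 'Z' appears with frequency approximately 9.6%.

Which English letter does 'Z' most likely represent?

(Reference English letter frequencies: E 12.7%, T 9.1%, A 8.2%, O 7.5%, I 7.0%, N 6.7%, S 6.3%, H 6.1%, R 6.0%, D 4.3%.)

Step 1: The observed frequency is 9.6%.
Step 2: Compare with English frequencies:
  E: 12.7% (difference: 3.1%)
  T: 9.1% (difference: 0.5%) <-- closest
  A: 8.2% (difference: 1.4%)
  O: 7.5% (difference: 2.1%)
  I: 7.0% (difference: 2.6%)
  N: 6.7% (difference: 2.9%)
  S: 6.3% (difference: 3.3%)
  H: 6.1% (difference: 3.5%)
  R: 6.0% (difference: 3.6%)
  D: 4.3% (difference: 5.3%)
Step 3: 'Z' most likely represents 'T' (frequency 9.1%).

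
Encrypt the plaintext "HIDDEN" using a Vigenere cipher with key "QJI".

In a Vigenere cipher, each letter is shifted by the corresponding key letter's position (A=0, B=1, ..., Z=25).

Step 1: Repeat key to match plaintext length:
  Plaintext: HIDDEN
  Key:       QJIQJI
Step 2: Encrypt each letter:
  H(7) + Q(16) = (7+16) mod 26 = 23 = X
  I(8) + J(9) = (8+9) mod 26 = 17 = R
  D(3) + I(8) = (3+8) mod 26 = 11 = L
  D(3) + Q(16) = (3+16) mod 26 = 19 = T
  E(4) + J(9) = (4+9) mod 26 = 13 = N
  N(13) + I(8) = (13+8) mod 26 = 21 = V
Ciphertext: XRLTNV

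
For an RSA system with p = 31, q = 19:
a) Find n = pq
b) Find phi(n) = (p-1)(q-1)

Step 1: n = p * q = 31 * 19 = 589.
Step 2: phi(n) = (p-1)(q-1) = 30 * 18 = 540.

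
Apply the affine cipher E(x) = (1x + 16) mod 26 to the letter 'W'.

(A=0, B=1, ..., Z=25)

Step 1: Convert 'W' to number: x = 22.
Step 2: E(22) = (1 * 22 + 16) mod 26 = 38 mod 26 = 12.
Step 3: Convert 12 back to letter: M.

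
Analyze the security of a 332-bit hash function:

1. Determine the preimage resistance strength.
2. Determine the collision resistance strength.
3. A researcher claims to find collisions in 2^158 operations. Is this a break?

Step 1: Preimage resistance requires brute-force of 2^332 operations.
Step 2: Collision resistance (birthday bound) = 2^(332/2) = 2^166.
Step 3: The claimed attack costs 2^158 operations.
Step 4: Since 2^158 < 2^166, the claimed attack beats the generic birthday bound, so collision resistance is broken.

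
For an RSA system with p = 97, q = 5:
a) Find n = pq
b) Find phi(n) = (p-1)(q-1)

Step 1: n = p * q = 97 * 5 = 485.
Step 2: phi(n) = (p-1)(q-1) = 96 * 4 = 384.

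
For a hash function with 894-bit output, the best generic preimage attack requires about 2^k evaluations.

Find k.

Step 1: The hash has a 894-bit output.
Step 2: Preimage resistance means: given a digest h(x), it should be infeasible to find any input that hashes to it.
With a 894-bit output there are 2^894 possible digests, so a generic brute-force preimage search costs about 2^894 evaluations.
Step 3: Security level = 894 bits.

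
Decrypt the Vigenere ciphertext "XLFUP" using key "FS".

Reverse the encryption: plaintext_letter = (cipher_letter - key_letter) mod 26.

Step 1: Extend key: FSFSF
Step 2: Decrypt each letter (c - k) mod 26:
  X(23) - F(5) = (23-5) mod 26 = 18 = S
  L(11) - S(18) = (11-18) mod 26 = 19 = T
  F(5) - F(5) = (5-5) mod 26 = 0 = A
  U(20) - S(18) = (20-18) mod 26 = 2 = C
  P(15) - F(5) = (15-5) mod 26 = 10 = K
Plaintext: STACK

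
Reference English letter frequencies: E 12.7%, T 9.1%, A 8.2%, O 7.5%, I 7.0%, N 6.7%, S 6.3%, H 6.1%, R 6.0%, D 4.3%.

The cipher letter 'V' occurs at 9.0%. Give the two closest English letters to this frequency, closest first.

Step 1: Observed frequency of 'V' is 9.0%.
Step 2: Compute distances to each reference frequency and sort:
  T (9.1%): difference = 0.1% <-- BEST
  A (8.2%): difference = 0.8% <-- RUNNER-UP
  O (7.5%): difference = 1.5%
  I (7.0%): difference = 2.0%
  N (6.7%): difference = 2.3%
Step 3: Most likely is 'T' (9.1%, diff 0.1%); second most likely is 'A' (8.2%, diff 0.8%).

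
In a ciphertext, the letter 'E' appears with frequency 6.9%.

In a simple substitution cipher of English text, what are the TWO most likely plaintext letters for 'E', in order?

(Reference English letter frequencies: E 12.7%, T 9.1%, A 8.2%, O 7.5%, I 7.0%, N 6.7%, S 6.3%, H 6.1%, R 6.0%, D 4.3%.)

Step 1: Observed frequency of 'E' is 6.9%.
Step 2: Compute distances to each reference frequency and sort:
  I (7.0%): difference = 0.1% <-- BEST
  N (6.7%): difference = 0.2% <-- RUNNER-UP
  O (7.5%): difference = 0.6%
  S (6.3%): difference = 0.6%
  H (6.1%): difference = 0.8%
Step 3: Most likely is 'I' (7.0%, diff 0.1%); second most likely is 'N' (6.7%, diff 0.2%).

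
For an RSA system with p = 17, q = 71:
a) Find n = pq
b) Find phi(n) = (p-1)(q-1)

Step 1: n = p * q = 17 * 71 = 1207.
Step 2: phi(n) = (p-1)(q-1) = 16 * 70 = 1120.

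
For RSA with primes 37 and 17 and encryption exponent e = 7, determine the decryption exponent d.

Step 1: n = 37 * 17 = 629.
Step 2: phi(n) = 36 * 16 = 576.
Step 3: Find d such that 7 * d = 1 (mod 576).
Step 4: d = 7^(-1) mod 576 = 247.
Verification: 7 * 247 = 1729 = 3 * 576 + 1.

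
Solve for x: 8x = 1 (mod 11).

Step 1: We need x such that 8 * x = 1 (mod 11).
Step 2: Using the extended Euclidean algorithm or trial:
  8 * 7 = 56 = 5 * 11 + 1.
Step 3: Since 56 mod 11 = 1, the inverse is x = 7.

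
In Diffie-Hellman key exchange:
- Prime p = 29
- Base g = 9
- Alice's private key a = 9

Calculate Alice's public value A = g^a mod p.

Step 1: A = g^a mod p = 9^9 mod 29.
  9^1 mod 29 = 9
  9^2 mod 29 = (9 * 9) mod 29 = 23
  9^3 mod 29 = (23 * 9) mod 29 = 4
  9^4 mod 29 = (4 * 9) mod 29 = 7
  9^5 mod 29 = (7 * 9) mod 29 = 5
  9^6 mod 29 = (5 * 9) mod 29 = 16
  9^7 mod 29 = (16 * 9) mod 29 = 28
  9^8 mod 29 = (28 * 9) mod 29 = 20
  9^9 mod 29 = (20 * 9) mod 29 = 6
Result: A = 6.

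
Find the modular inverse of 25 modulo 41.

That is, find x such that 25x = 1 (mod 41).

Step 1: We need x such that 25 * x = 1 (mod 41).
Step 2: Using the extended Euclidean algorithm or trial:
  25 * 23 = 575 = 14 * 41 + 1.
Step 3: Since 575 mod 41 = 1, the inverse is x = 23.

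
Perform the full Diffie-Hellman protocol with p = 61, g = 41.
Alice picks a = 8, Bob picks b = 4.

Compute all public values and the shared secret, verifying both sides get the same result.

Step 1: A = g^a mod p = 41^8 mod 61 = 9.
Step 2: B = g^b mod p = 41^4 mod 61 = 58.
Step 3: Alice computes s = B^a mod p = 58^8 mod 61 = 34.
Step 4: Bob computes s = A^b mod p = 9^4 mod 61 = 34.
Both sides agree: shared secret = 34.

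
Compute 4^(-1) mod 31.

Step 1: We need x such that 4 * x = 1 (mod 31).
Step 2: Using the extended Euclidean algorithm or trial:
  4 * 8 = 32 = 1 * 31 + 1.
Step 3: Since 32 mod 31 = 1, the inverse is x = 8.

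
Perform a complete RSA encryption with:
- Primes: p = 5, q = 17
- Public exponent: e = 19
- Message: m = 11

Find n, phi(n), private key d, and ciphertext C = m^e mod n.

Step 1: n = 5 * 17 = 85.
Step 2: phi(n) = (5-1)(17-1) = 4 * 16 = 64.
Step 3: Find d = 19^(-1) mod 64 = 27.
  Verify: 19 * 27 = 513 = 1 (mod 64).
Step 4: C = 11^19 mod 85 = 56.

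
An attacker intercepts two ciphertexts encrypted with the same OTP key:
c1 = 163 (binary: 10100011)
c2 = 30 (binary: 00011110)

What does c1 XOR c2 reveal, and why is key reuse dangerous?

Step 1: c1 XOR c2 = (m1 XOR k) XOR (m2 XOR k).
Step 2: By XOR associativity/commutativity: = m1 XOR m2 XOR k XOR k = m1 XOR m2.
Step 3: 10100011 XOR 00011110 = 10111101 = 189.
Step 4: The key cancels out! An attacker learns m1 XOR m2 = 189, revealing the relationship between plaintexts.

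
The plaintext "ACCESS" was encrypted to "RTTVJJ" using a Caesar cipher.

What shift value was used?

Step 1: Compare first letters: A (position 0) -> R (position 17).
Step 2: Shift = (17 - 0) mod 26 = 17.
The shift value is 17.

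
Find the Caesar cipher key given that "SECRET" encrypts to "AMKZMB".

Step 1: Compare first letters: S (position 18) -> A (position 0).
Step 2: Shift = (0 - 18) mod 26 = 8.
The shift value is 8.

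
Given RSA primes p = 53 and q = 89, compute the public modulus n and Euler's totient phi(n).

Step 1: n = p * q = 53 * 89 = 4717.
Step 2: phi(n) = (p-1)(q-1) = 52 * 88 = 4576.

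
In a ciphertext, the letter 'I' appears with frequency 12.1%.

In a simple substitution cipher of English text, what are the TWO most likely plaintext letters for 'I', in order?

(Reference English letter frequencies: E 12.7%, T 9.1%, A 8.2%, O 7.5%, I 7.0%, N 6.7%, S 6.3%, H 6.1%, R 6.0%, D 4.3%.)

Step 1: Observed frequency of 'I' is 12.1%.
Step 2: Compute distances to each reference frequency and sort:
  E (12.7%): difference = 0.6% <-- BEST
  T (9.1%): difference = 3.0% <-- RUNNER-UP
  A (8.2%): difference = 3.9%
  O (7.5%): difference = 4.6%
  I (7.0%): difference = 5.1%
Step 3: Most likely is 'E' (12.7%, diff 0.6%); second most likely is 'T' (9.1%, diff 3.0%).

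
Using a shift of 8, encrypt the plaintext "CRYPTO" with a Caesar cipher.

Step 1: For each letter, shift forward by 8 positions (mod 26).
  C (position 2) -> position (2+8) mod 26 = 10 -> K
  R (position 17) -> position (17+8) mod 26 = 25 -> Z
  Y (position 24) -> position (24+8) mod 26 = 6 -> G
  P (position 15) -> position (15+8) mod 26 = 23 -> X
  T (position 19) -> position (19+8) mod 26 = 1 -> B
  O (position 14) -> position (14+8) mod 26 = 22 -> W
Result: KZGXBW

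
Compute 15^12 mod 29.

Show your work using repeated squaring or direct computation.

Step 1: Compute 15^12 mod 29 step by step, reducing modulo 29 at each step.
  15^1 mod 29 = 15
  15^2 mod 29 = (15 * 15) mod 29 = 22
  15^3 mod 29 = (22 * 15) mod 29 = 11
  15^4 mod 29 = (11 * 15) mod 29 = 20
  15^5 mod 29 = (20 * 15) mod 29 = 10
  15^6 mod 29 = (10 * 15) mod 29 = 5
  15^7 mod 29 = (5 * 15) mod 29 = 17
  15^8 mod 29 = (17 * 15) mod 29 = 23
  15^9 mod 29 = (23 * 15) mod 29 = 26
  15^10 mod 29 = (26 * 15) mod 29 = 13
  15^11 mod 29 = (13 * 15) mod 29 = 21
  15^12 mod 29 = (21 * 15) mod 29 = 25
Step 2: Result = 25.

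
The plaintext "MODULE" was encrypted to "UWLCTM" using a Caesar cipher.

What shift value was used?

Step 1: Compare first letters: M (position 12) -> U (position 20).
Step 2: Shift = (20 - 12) mod 26 = 8.
The shift value is 8.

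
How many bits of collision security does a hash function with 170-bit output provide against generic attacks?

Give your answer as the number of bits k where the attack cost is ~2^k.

Step 1: The hash has a 170-bit output.
Step 2: Collision resistance means it should be infeasible to find any x != y with h(x) = h(y).
By the birthday bound, a generic collision search succeeds after about sqrt(2^170) = 2^(170/2) = 2^85 evaluations.
Step 3: Security level = 85 bits.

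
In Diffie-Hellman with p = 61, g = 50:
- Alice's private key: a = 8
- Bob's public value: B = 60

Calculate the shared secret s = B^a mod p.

Step 1: s = B^a mod p = 60^8 mod 61.
  60^1 mod 61 = 60
  60^2 mod 61 = (60 * 60) mod 61 = 1
  60^3 mod 61 = (1 * 60) mod 61 = 60
  60^4 mod 61 = (60 * 60) mod 61 = 1
  60^5 mod 61 = (1 * 60) mod 61 = 60
  60^6 mod 61 = (60 * 60) mod 61 = 1
  60^7 mod 61 = (1 * 60) mod 61 = 60
  60^8 mod 61 = (60 * 60) mod 61 = 1
Result: shared secret = 1.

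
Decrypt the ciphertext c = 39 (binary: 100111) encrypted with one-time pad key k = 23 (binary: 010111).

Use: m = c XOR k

Step 1: XOR ciphertext with key:
  Ciphertext: 100111
  Key:        010111
  XOR:        110000
Step 2: Plaintext = 110000 = 48 in decimal.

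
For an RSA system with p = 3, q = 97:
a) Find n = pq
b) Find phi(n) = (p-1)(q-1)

Step 1: n = p * q = 3 * 97 = 291.
Step 2: phi(n) = (p-1)(q-1) = 2 * 96 = 192.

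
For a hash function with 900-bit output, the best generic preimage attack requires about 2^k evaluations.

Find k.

Step 1: The hash has a 900-bit output.
Step 2: Preimage resistance means: given a digest h(x), it should be infeasible to find any input that hashes to it.
With a 900-bit output there are 2^900 possible digests, so a generic brute-force preimage search costs about 2^900 evaluations.
Step 3: Security level = 900 bits.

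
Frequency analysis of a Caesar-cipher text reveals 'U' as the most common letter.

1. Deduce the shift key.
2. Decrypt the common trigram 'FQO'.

Step 1: In English, 'E' is the most frequent letter (12.7%).
Step 2: The most frequent ciphertext letter is 'U' (position 20).
Step 3: Shift = (20 - 4) mod 26 = 16.
Step 4: Decrypt 'FQO' by shifting back 16:
  F -> P
  Q -> A
  O -> Y
Step 5: 'FQO' decrypts to 'PAY'.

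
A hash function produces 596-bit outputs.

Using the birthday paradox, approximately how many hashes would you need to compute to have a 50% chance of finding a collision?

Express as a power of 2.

Step 1: The birthday paradox gives collision probability ~50% after sqrt(2^n) = 2^(n/2) hashes.
Step 2: For 596-bit output: 2^(596/2) = 2^298.
Step 3: Approximately 2^298 hash computations needed.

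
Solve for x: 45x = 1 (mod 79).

Step 1: We need x such that 45 * x = 1 (mod 79).
Step 2: Using the extended Euclidean algorithm or trial:
  45 * 72 = 3240 = 41 * 79 + 1.
Step 3: Since 3240 mod 79 = 1, the inverse is x = 72.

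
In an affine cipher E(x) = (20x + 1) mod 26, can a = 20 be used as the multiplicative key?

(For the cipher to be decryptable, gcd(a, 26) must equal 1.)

Step 1: Compute gcd(20, 26).
Step 2: gcd(20, 26) = 2.
Since gcd = 2 != 1, 20 shares a common factor with 26, so it cannot be used.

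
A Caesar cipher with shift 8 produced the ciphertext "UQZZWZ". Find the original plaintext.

Step 1: Reverse the shift by subtracting 8 from each letter position.
  U (position 20) -> position (20-8) mod 26 = 12 -> M
  Q (position 16) -> position (16-8) mod 26 = 8 -> I
  Z (position 25) -> position (25-8) mod 26 = 17 -> R
  Z (position 25) -> position (25-8) mod 26 = 17 -> R
  W (position 22) -> position (22-8) mod 26 = 14 -> O
  Z (position 25) -> position (25-8) mod 26 = 17 -> R
Decrypted message: MIRROR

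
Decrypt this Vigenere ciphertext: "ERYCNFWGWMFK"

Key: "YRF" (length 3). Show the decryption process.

Step 1: Key 'YRF' has length 3. Extended key: YRFYRFYRFYRF
Step 2: Decrypt each position:
  E(4) - Y(24) = 6 = G
  R(17) - R(17) = 0 = A
  Y(24) - F(5) = 19 = T
  C(2) - Y(24) = 4 = E
  N(13) - R(17) = 22 = W
  F(5) - F(5) = 0 = A
  W(22) - Y(24) = 24 = Y
  G(6) - R(17) = 15 = P
  W(22) - F(5) = 17 = R
  M(12) - Y(24) = 14 = O
  F(5) - R(17) = 14 = O
  K(10) - F(5) = 5 = F
Plaintext: GATEWAYPROOF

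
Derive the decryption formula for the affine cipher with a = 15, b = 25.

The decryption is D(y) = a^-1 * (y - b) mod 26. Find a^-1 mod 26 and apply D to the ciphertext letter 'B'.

Step 1: Find a^-1, the modular inverse of 15 mod 26.
Step 2: We need 15 * a^-1 = 1 (mod 26).
Step 3: 15 * 7 = 105 = 4 * 26 + 1, so a^-1 = 7.
Step 4: D(y) = 7(y - 25) mod 26.
Step 5: Apply to 'B' (y = 1): D(1) = 7 * (1 - 25) mod 26 = 7 * -24 mod 26 = 14 -> 'O'.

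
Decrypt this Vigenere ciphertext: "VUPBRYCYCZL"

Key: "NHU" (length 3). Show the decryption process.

Step 1: Key 'NHU' has length 3. Extended key: NHUNHUNHUNH
Step 2: Decrypt each position:
  V(21) - N(13) = 8 = I
  U(20) - H(7) = 13 = N
  P(15) - U(20) = 21 = V
  B(1) - N(13) = 14 = O
  R(17) - H(7) = 10 = K
  Y(24) - U(20) = 4 = E
  C(2) - N(13) = 15 = P
  Y(24) - H(7) = 17 = R
  C(2) - U(20) = 8 = I
  Z(25) - N(13) = 12 = M
  L(11) - H(7) = 4 = E
Plaintext: INVOKEPRIME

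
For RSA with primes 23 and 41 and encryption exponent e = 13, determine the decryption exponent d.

Step 1: n = 23 * 41 = 943.
Step 2: phi(n) = 22 * 40 = 880.
Step 3: Find d such that 13 * d = 1 (mod 880).
Step 4: d = 13^(-1) mod 880 = 677.
Verification: 13 * 677 = 8801 = 10 * 880 + 1.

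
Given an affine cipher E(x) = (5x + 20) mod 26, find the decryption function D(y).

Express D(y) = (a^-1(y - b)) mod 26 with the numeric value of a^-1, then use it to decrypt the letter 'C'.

Step 1: Find a^-1, the modular inverse of 5 mod 26.
Step 2: We need 5 * a^-1 = 1 (mod 26).
Step 3: 5 * 21 = 105 = 4 * 26 + 1, so a^-1 = 21.
Step 4: D(y) = 21(y - 20) mod 26.
Step 5: Apply to 'C' (y = 2): D(2) = 21 * (2 - 20) mod 26 = 21 * -18 mod 26 = 12 -> 'M'.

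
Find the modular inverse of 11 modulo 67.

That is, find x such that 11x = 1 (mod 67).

Step 1: We need x such that 11 * x = 1 (mod 67).
Step 2: Using the extended Euclidean algorithm or trial:
  11 * 61 = 671 = 10 * 67 + 1.
Step 3: Since 671 mod 67 = 1, the inverse is x = 61.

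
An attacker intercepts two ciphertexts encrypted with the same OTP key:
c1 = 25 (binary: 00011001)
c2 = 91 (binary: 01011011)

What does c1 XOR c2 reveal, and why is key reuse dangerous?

Step 1: c1 XOR c2 = (m1 XOR k) XOR (m2 XOR k).
Step 2: By XOR associativity/commutativity: = m1 XOR m2 XOR k XOR k = m1 XOR m2.
Step 3: 00011001 XOR 01011011 = 01000010 = 66.
Step 4: The key cancels out! An attacker learns m1 XOR m2 = 66, revealing the relationship between plaintexts.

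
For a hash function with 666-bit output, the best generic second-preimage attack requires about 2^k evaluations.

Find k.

Step 1: The hash has a 666-bit output.
Step 2: Second-preimage resistance means: given a specific input x, it should be infeasible to find a different y with h(y) = h(x).
With a 666-bit output, a generic search for a second preimage costs about 2^666 evaluations (each trial matches the fixed target with probability 2^-666).
Step 3: Security level = 666 bits.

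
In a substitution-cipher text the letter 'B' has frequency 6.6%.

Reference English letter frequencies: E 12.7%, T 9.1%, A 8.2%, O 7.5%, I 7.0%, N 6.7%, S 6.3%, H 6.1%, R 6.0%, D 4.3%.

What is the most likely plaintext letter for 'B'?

Step 1: The observed frequency is 6.6%.
Step 2: Compare with English frequencies:
  E: 12.7% (difference: 6.1%)
  T: 9.1% (difference: 2.5%)
  A: 8.2% (difference: 1.6%)
  O: 7.5% (difference: 0.9%)
  I: 7.0% (difference: 0.4%)
  N: 6.7% (difference: 0.1%) <-- closest
  S: 6.3% (difference: 0.3%)
  H: 6.1% (difference: 0.5%)
  R: 6.0% (difference: 0.6%)
  D: 4.3% (difference: 2.3%)
Step 3: 'B' most likely represents 'N' (frequency 6.7%).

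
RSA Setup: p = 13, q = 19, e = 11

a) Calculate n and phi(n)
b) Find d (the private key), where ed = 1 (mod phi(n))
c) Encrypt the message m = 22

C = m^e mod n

Step 1: n = 13 * 19 = 247.
Step 2: phi(n) = (13-1)(19-1) = 12 * 18 = 216.
Step 3: Find d = 11^(-1) mod 216 = 59.
  Verify: 11 * 59 = 649 = 1 (mod 216).
Step 4: C = 22^11 mod 247 = 29.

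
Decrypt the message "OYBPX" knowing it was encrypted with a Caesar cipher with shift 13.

Step 1: Reverse the shift by subtracting 13 from each letter position.
  O (position 14) -> position (14-13) mod 26 = 1 -> B
  Y (position 24) -> position (24-13) mod 26 = 11 -> L
  B (position 1) -> position (1-13) mod 26 = 14 -> O
  P (position 15) -> position (15-13) mod 26 = 2 -> C
  X (position 23) -> position (23-13) mod 26 = 10 -> K
Decrypted message: BLOCK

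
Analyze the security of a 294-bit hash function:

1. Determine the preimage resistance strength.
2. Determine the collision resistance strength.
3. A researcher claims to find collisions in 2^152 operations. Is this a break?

Step 1: Preimage resistance requires brute-force of 2^294 operations.
Step 2: Collision resistance (birthday bound) = 2^(294/2) = 2^147.
Step 3: The claimed attack costs 2^152 operations.
Step 4: Since 2^152 >= 2^147, the claimed attack is no faster than the generic birthday attack, so this does not break collision resistance.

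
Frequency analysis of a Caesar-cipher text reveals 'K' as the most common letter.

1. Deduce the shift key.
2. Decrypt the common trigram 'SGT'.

Step 1: In English, 'E' is the most frequent letter (12.7%).
Step 2: The most frequent ciphertext letter is 'K' (position 10).
Step 3: Shift = (10 - 4) mod 26 = 6.
Step 4: Decrypt 'SGT' by shifting back 6:
  S -> M
  G -> A
  T -> N
Step 5: 'SGT' decrypts to 'MAN'.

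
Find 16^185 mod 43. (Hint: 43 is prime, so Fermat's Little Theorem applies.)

Step 1: Since 43 is prime, by Fermat's Little Theorem: 16^42 = 1 (mod 43).
Step 2: Reduce exponent: 185 mod 42 = 17.
Step 3: So 16^185 = 16^17 (mod 43).
Step 4: 16^17 mod 43 = 11.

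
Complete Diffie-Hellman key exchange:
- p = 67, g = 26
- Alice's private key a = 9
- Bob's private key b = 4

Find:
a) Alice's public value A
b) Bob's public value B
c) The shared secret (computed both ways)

Step 1: A = g^a mod p = 26^9 mod 67 = 62.
Step 2: B = g^b mod p = 26^4 mod 67 = 36.
Step 3: Alice computes s = B^a mod p = 36^9 mod 67 = 22.
Step 4: Bob computes s = A^b mod p = 62^4 mod 67 = 22.
Both sides agree: shared secret = 22.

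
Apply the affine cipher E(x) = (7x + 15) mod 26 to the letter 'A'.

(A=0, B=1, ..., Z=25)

Step 1: Convert 'A' to number: x = 0.
Step 2: E(0) = (7 * 0 + 15) mod 26 = 15 mod 26 = 15.
Step 3: Convert 15 back to letter: P.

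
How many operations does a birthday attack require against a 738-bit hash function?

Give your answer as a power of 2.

Step 1: The birthday paradox gives collision probability ~50% after sqrt(2^n) = 2^(n/2) hashes.
Step 2: For 738-bit output: 2^(738/2) = 2^369.
Step 3: Approximately 2^369 hash computations needed.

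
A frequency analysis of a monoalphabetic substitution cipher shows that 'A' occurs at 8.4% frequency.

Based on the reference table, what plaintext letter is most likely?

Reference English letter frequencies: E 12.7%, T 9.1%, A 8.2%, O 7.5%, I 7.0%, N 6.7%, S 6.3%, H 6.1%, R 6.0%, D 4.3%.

Step 1: The observed frequency is 8.4%.
Step 2: Compare with English frequencies:
  E: 12.7% (difference: 4.3%)
  T: 9.1% (difference: 0.7%)
  A: 8.2% (difference: 0.2%) <-- closest
  O: 7.5% (difference: 0.9%)
  I: 7.0% (difference: 1.4%)
  N: 6.7% (difference: 1.7%)
  S: 6.3% (difference: 2.1%)
  H: 6.1% (difference: 2.3%)
  R: 6.0% (difference: 2.4%)
  D: 4.3% (difference: 4.1%)
Step 3: 'A' most likely represents 'A' (frequency 8.2%).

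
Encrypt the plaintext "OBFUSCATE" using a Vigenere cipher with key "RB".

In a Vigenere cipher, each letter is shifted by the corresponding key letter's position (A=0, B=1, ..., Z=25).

Step 1: Repeat key to match plaintext length:
  Plaintext: OBFUSCATE
  Key:       RBRBRBRBR
Step 2: Encrypt each letter:
  O(14) + R(17) = (14+17) mod 26 = 5 = F
  B(1) + B(1) = (1+1) mod 26 = 2 = C
  F(5) + R(17) = (5+17) mod 26 = 22 = W
  U(20) + B(1) = (20+1) mod 26 = 21 = V
  S(18) + R(17) = (18+17) mod 26 = 9 = J
  C(2) + B(1) = (2+1) mod 26 = 3 = D
  A(0) + R(17) = (0+17) mod 26 = 17 = R
  T(19) + B(1) = (19+1) mod 26 = 20 = U
  E(4) + R(17) = (4+17) mod 26 = 21 = V
Ciphertext: FCWVJDRUV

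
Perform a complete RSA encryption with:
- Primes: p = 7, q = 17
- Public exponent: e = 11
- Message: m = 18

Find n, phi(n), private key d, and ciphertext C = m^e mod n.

Step 1: n = 7 * 17 = 119.
Step 2: phi(n) = (7-1)(17-1) = 6 * 16 = 96.
Step 3: Find d = 11^(-1) mod 96 = 35.
  Verify: 11 * 35 = 385 = 1 (mod 96).
Step 4: C = 18^11 mod 119 = 86.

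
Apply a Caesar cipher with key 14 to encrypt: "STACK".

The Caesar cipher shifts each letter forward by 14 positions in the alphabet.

Step 1: For each letter, shift forward by 14 positions (mod 26).
  S (position 18) -> position (18+14) mod 26 = 6 -> G
  T (position 19) -> position (19+14) mod 26 = 7 -> H
  A (position 0) -> position (0+14) mod 26 = 14 -> O
  C (position 2) -> position (2+14) mod 26 = 16 -> Q
  K (position 10) -> position (10+14) mod 26 = 24 -> Y
Result: GHOQY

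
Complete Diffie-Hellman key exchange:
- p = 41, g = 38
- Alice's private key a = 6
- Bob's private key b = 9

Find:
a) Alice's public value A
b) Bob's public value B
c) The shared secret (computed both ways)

Step 1: A = g^a mod p = 38^6 mod 41 = 32.
Step 2: B = g^b mod p = 38^9 mod 41 = 38.
Step 3: Alice computes s = B^a mod p = 38^6 mod 41 = 32.
Step 4: Bob computes s = A^b mod p = 32^9 mod 41 = 32.
Both sides agree: shared secret = 32.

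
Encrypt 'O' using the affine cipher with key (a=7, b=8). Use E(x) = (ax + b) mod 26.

Step 1: Convert 'O' to number: x = 14.
Step 2: E(14) = (7 * 14 + 8) mod 26 = 106 mod 26 = 2.
Step 3: Convert 2 back to letter: C.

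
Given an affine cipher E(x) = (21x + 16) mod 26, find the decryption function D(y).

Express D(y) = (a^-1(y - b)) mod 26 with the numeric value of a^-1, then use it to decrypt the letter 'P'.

Step 1: Find a^-1, the modular inverse of 21 mod 26.
Step 2: We need 21 * a^-1 = 1 (mod 26).
Step 3: 21 * 5 = 105 = 4 * 26 + 1, so a^-1 = 5.
Step 4: D(y) = 5(y - 16) mod 26.
Step 5: Apply to 'P' (y = 15): D(15) = 5 * (15 - 16) mod 26 = 5 * -1 mod 26 = 21 -> 'V'.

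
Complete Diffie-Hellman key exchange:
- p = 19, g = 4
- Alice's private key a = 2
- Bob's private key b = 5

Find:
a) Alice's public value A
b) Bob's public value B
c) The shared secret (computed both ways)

Step 1: A = g^a mod p = 4^2 mod 19 = 16.
Step 2: B = g^b mod p = 4^5 mod 19 = 17.
Step 3: Alice computes s = B^a mod p = 17^2 mod 19 = 4.
Step 4: Bob computes s = A^b mod p = 16^5 mod 19 = 4.
Both sides agree: shared secret = 4.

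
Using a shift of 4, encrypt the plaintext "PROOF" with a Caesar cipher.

Step 1: For each letter, shift forward by 4 positions (mod 26).
  P (position 15) -> position (15+4) mod 26 = 19 -> T
  R (position 17) -> position (17+4) mod 26 = 21 -> V
  O (position 14) -> position (14+4) mod 26 = 18 -> S
  O (position 14) -> position (14+4) mod 26 = 18 -> S
  F (position 5) -> position (5+4) mod 26 = 9 -> J
Result: TVSSJ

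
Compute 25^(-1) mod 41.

Step 1: We need x such that 25 * x = 1 (mod 41).
Step 2: Using the extended Euclidean algorithm or trial:
  25 * 23 = 575 = 14 * 41 + 1.
Step 3: Since 575 mod 41 = 1, the inverse is x = 23.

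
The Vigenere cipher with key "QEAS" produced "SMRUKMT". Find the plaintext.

Step 1: Extend key: QEASQEA
Step 2: Decrypt each letter (c - k) mod 26:
  S(18) - Q(16) = (18-16) mod 26 = 2 = C
  M(12) - E(4) = (12-4) mod 26 = 8 = I
  R(17) - A(0) = (17-0) mod 26 = 17 = R
  U(20) - S(18) = (20-18) mod 26 = 2 = C
  K(10) - Q(16) = (10-16) mod 26 = 20 = U
  M(12) - E(4) = (12-4) mod 26 = 8 = I
  T(19) - A(0) = (19-0) mod 26 = 19 = T
Plaintext: CIRCUIT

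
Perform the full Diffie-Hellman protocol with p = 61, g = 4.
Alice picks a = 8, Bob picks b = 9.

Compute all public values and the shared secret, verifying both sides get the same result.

Step 1: A = g^a mod p = 4^8 mod 61 = 22.
Step 2: B = g^b mod p = 4^9 mod 61 = 27.
Step 3: Alice computes s = B^a mod p = 27^8 mod 61 = 20.
Step 4: Bob computes s = A^b mod p = 22^9 mod 61 = 20.
Both sides agree: shared secret = 20.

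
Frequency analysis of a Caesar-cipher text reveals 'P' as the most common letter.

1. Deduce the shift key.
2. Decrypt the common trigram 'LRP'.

Step 1: In English, 'E' is the most frequent letter (12.7%).
Step 2: The most frequent ciphertext letter is 'P' (position 15).
Step 3: Shift = (15 - 4) mod 26 = 11.
Step 4: Decrypt 'LRP' by shifting back 11:
  L -> A
  R -> G
  P -> E
Step 5: 'LRP' decrypts to 'AGE'.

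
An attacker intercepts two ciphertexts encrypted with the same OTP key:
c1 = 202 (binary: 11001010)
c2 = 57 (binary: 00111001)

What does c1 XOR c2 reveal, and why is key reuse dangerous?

Step 1: c1 XOR c2 = (m1 XOR k) XOR (m2 XOR k).
Step 2: By XOR associativity/commutativity: = m1 XOR m2 XOR k XOR k = m1 XOR m2.
Step 3: 11001010 XOR 00111001 = 11110011 = 243.
Step 4: The key cancels out! An attacker learns m1 XOR m2 = 243, revealing the relationship between plaintexts.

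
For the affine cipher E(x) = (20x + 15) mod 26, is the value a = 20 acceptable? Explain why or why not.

Step 1: Compute gcd(20, 26).
Step 2: gcd(20, 26) = 2.
Since gcd = 2 != 1, 20 shares a common factor with 26, so it cannot be used.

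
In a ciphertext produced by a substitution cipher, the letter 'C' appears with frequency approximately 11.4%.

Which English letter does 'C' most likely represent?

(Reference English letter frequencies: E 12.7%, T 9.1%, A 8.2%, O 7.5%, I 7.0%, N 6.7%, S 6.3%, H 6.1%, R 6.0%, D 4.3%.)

Step 1: The observed frequency is 11.4%.
Step 2: Compare with English frequencies:
  E: 12.7% (difference: 1.3%) <-- closest
  T: 9.1% (difference: 2.3%)
  A: 8.2% (difference: 3.2%)
  O: 7.5% (difference: 3.9%)
  I: 7.0% (difference: 4.4%)
  N: 6.7% (difference: 4.7%)
  S: 6.3% (difference: 5.1%)
  H: 6.1% (difference: 5.3%)
  R: 6.0% (difference: 5.4%)
  D: 4.3% (difference: 7.1%)
Step 3: 'C' most likely represents 'E' (frequency 12.7%).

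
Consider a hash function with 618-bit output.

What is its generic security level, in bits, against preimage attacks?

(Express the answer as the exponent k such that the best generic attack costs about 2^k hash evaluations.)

Step 1: The hash has a 618-bit output.
Step 2: Preimage resistance means: given a digest h(x), it should be infeasible to find any input that hashes to it.
With a 618-bit output there are 2^618 possible digests, so a generic brute-force preimage search costs about 2^618 evaluations.
Step 3: Security level = 618 bits.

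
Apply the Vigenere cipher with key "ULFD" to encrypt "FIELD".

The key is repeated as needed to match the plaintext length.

Step 1: Repeat key to match plaintext length:
  Plaintext: FIELD
  Key:       ULFDU
Step 2: Encrypt each letter:
  F(5) + U(20) = (5+20) mod 26 = 25 = Z
  I(8) + L(11) = (8+11) mod 26 = 19 = T
  E(4) + F(5) = (4+5) mod 26 = 9 = J
  L(11) + D(3) = (11+3) mod 26 = 14 = O
  D(3) + U(20) = (3+20) mod 26 = 23 = X
Ciphertext: ZTJOX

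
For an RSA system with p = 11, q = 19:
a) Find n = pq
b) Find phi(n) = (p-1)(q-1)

Step 1: n = p * q = 11 * 19 = 209.
Step 2: phi(n) = (p-1)(q-1) = 10 * 18 = 180.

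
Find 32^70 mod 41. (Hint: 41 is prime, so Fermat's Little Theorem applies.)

Step 1: Since 41 is prime, by Fermat's Little Theorem: 32^40 = 1 (mod 41).
Step 2: Reduce exponent: 70 mod 40 = 30.
Step 3: So 32^70 = 32^30 (mod 41).
Step 4: 32^30 mod 41 = 40.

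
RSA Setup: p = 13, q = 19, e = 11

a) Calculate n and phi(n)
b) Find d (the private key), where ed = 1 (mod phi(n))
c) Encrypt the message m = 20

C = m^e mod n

Step 1: n = 13 * 19 = 247.
Step 2: phi(n) = (13-1)(19-1) = 12 * 18 = 216.
Step 3: Find d = 11^(-1) mod 216 = 59.
  Verify: 11 * 59 = 649 = 1 (mod 216).
Step 4: C = 20^11 mod 247 = 210.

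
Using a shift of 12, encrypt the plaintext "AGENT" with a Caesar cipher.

Step 1: For each letter, shift forward by 12 positions (mod 26).
  A (position 0) -> position (0+12) mod 26 = 12 -> M
  G (position 6) -> position (6+12) mod 26 = 18 -> S
  E (position 4) -> position (4+12) mod 26 = 16 -> Q
  N (position 13) -> position (13+12) mod 26 = 25 -> Z
  T (position 19) -> position (19+12) mod 26 = 5 -> F
Result: MSQZF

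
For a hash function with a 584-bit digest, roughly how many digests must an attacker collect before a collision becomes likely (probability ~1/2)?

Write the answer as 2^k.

Step 1: The birthday paradox gives collision probability ~50% after sqrt(2^n) = 2^(n/2) hashes.
Step 2: For 584-bit output: 2^(584/2) = 2^292.
Step 3: Approximately 2^292 hash computations needed.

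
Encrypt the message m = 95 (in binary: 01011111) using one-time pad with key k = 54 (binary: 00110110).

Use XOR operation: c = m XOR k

Step 1: Write out the XOR operation bit by bit:
  Message: 01011111
  Key:     00110110
  XOR:     01101001
Step 2: Convert to decimal: 01101001 = 105.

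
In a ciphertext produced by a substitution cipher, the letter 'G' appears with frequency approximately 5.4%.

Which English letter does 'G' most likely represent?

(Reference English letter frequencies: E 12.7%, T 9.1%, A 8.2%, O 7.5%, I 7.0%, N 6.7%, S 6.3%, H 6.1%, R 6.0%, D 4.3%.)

Step 1: The observed frequency is 5.4%.
Step 2: Compare with English frequencies:
  E: 12.7% (difference: 7.3%)
  T: 9.1% (difference: 3.7%)
  A: 8.2% (difference: 2.8%)
  O: 7.5% (difference: 2.1%)
  I: 7.0% (difference: 1.6%)
  N: 6.7% (difference: 1.3%)
  S: 6.3% (difference: 0.9%)
  H: 6.1% (difference: 0.7%)
  R: 6.0% (difference: 0.6%) <-- closest
  D: 4.3% (difference: 1.1%)
Step 3: 'G' most likely represents 'R' (frequency 6.0%).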